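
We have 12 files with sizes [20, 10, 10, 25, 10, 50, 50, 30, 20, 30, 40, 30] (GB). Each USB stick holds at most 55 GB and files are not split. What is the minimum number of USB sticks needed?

7

Total = 50 + 50 + 40 + 30 + 30 + 30 + 25 + 20 + 20 + 10 + 10 + 10 = 325 GB.
Lower bound: ⌈325/55⌉ = 6 USB sticks.
A packing using 7 USB sticks:
  USB stick 1: 50 = 50
  USB stick 2: 50 = 50
  USB stick 3: 40 + 10 = 50
  USB stick 4: 30 + 25 = 55
  USB stick 5: 30 + 20 = 50
  USB stick 6: 30 + 20 = 50
  USB stick 7: 10 + 10 = 20
No arrangement into 6 USB sticks stays within capacity, so 7 is optimal.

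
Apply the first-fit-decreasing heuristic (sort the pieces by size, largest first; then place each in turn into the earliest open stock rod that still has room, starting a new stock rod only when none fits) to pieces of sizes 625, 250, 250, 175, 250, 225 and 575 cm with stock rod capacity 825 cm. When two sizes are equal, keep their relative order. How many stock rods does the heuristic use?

3

Sorted descending: 625, 575, 250, 250, 250, 225, 175.
  625 → stock rod 1 (new)  [load 625/825]
  575 → stock rod 2 (new)  [load 575/825]
  250 → stock rod 2  [load 825/825]
  250 → stock rod 3 (new)  [load 250/825]
  250 → stock rod 3  [load 500/825]
  225 → stock rod 3  [load 725/825]
  175 → stock rod 1  [load 800/825]
3 stock rods opened.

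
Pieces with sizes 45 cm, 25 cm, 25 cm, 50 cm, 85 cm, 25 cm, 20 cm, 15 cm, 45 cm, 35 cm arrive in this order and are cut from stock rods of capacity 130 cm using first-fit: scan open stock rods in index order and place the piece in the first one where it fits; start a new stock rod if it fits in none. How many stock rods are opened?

  45 → stock rod 1 (new)  [load 45/130]
  25 → stock rod 1  [load 70/130]
  25 → stock rod 1  [load 95/130]
  50 → stock rod 2 (new)  [load 50/130]
  85 → stock rod 3 (new)  [load 85/130]
  25 → stock rod 1  [load 120/130]
  20 → stock rod 2  [load 70/130]
  15 → stock rod 2  [load 85/130]
  45 → stock rod 2  [load 130/130]
  35 → stock rod 3  [load 120/130]
3 stock rods opened.

3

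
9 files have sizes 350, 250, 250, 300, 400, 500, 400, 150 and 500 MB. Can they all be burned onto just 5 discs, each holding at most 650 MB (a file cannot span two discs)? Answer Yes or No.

Yes

A valid assignment using 5 discs:
  disc 1: 500 + 150 = 650
  disc 2: 500 = 500
  disc 3: 400 + 250 = 650
  disc 4: 400 + 250 = 650
  disc 5: 350 + 300 = 650
Every load is within 650 MB, so 5 discs suffice.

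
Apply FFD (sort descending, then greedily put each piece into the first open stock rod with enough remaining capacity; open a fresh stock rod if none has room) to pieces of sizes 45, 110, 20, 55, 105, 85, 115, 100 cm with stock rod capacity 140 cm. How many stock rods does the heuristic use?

6

Sorted descending: 115, 110, 105, 100, 85, 55, 45, 20.
  115 → stock rod 1 (new)  [load 115/140]
  110 → stock rod 2 (new)  [load 110/140]
  105 → stock rod 3 (new)  [load 105/140]
  100 → stock rod 4 (new)  [load 100/140]
  85 → stock rod 5 (new)  [load 85/140]
  55 → stock rod 5  [load 140/140]
  45 → stock rod 6 (new)  [load 45/140]
  20 → stock rod 1  [load 135/140]
6 stock rods opened.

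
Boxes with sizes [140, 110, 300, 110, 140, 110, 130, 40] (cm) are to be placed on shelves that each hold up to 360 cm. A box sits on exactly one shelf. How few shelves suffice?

Total = 300 + 140 + 140 + 130 + 110 + 110 + 110 + 40 = 1080 cm.
Lower bound: ⌈1080/360⌉ = 3 shelves.
A packing using 4 shelves:
  shelf 1: 300 + 40 = 340
  shelf 2: 140 + 140 = 280
  shelf 3: 130 + 110 + 110 = 350
  shelf 4: 110 = 110
No arrangement into 3 shelves stays within capacity, so 4 is optimal.

4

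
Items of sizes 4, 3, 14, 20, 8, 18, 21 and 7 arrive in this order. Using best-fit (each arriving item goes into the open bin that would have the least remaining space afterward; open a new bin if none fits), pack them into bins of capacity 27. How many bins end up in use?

4

  4 → bin 1 (new)  [load 4/27]
  3 → bin 1  [load 7/27]
  14 → bin 1  [load 21/27]
  20 → bin 2 (new)  [load 20/27]
  8 → bin 3 (new)  [load 8/27]
  18 → bin 3  [load 26/27]
  21 → bin 4 (new)  [load 21/27]
  7 → bin 2  [load 27/27]
4 bins opened.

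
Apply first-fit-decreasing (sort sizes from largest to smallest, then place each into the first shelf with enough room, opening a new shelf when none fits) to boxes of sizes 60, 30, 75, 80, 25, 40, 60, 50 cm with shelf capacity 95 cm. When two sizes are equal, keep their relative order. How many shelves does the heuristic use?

Sorted descending: 80, 75, 60, 60, 50, 40, 30, 25.
  80 → shelf 1 (new)  [load 80/95]
  75 → shelf 2 (new)  [load 75/95]
  60 → shelf 3 (new)  [load 60/95]
  60 → shelf 4 (new)  [load 60/95]
  50 → shelf 5 (new)  [load 50/95]
  40 → shelf 5  [load 90/95]
  30 → shelf 3  [load 90/95]
  25 → shelf 4  [load 85/95]
5 shelves opened.

5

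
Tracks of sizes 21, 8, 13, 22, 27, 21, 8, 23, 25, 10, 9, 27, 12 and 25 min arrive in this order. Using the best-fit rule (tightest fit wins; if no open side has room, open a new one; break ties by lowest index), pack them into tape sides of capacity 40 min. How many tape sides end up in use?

8

  21 → side 1 (new)  [load 21/40]
  8 → side 1  [load 29/40]
  13 → side 2 (new)  [load 13/40]
  22 → side 2  [load 35/40]
  27 → side 3 (new)  [load 27/40]
  21 → side 4 (new)  [load 21/40]
  8 → side 1  [load 37/40]
  23 → side 5 (new)  [load 23/40]
  25 → side 6 (new)  [load 25/40]
  10 → side 3  [load 37/40]
  9 → side 6  [load 34/40]
  27 → side 7 (new)  [load 27/40]
  12 → side 7  [load 39/40]
  25 → side 8 (new)  [load 25/40]
8 tape sides opened.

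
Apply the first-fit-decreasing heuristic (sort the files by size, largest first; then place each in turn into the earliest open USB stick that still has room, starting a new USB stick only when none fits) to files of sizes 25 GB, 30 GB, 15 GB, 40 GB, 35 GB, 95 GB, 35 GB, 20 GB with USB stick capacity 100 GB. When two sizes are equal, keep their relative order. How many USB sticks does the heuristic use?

Sorted descending: 95, 40, 35, 35, 30, 25, 20, 15.
  95 → USB stick 1 (new)  [load 95/100]
  40 → USB stick 2 (new)  [load 40/100]
  35 → USB stick 2  [load 75/100]
  35 → USB stick 3 (new)  [load 35/100]
  30 → USB stick 3  [load 65/100]
  25 → USB stick 2  [load 100/100]
  20 → USB stick 3  [load 85/100]
  15 → USB stick 3  [load 100/100]
3 USB sticks opened.

3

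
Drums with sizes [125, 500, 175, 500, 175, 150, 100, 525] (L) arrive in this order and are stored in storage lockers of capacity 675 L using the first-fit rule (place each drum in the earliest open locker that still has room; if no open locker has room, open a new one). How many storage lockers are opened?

4

  125 → locker 1 (new)  [load 125/675]
  500 → locker 1  [load 625/675]
  175 → locker 2 (new)  [load 175/675]
  500 → locker 2  [load 675/675]
  175 → locker 3 (new)  [load 175/675]
  150 → locker 3  [load 325/675]
  100 → locker 3  [load 425/675]
  525 → locker 4 (new)  [load 525/675]
4 storage lockers opened.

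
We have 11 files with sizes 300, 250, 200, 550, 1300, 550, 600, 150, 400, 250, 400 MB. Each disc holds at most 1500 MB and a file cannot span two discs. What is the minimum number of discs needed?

4

Total = 1300 + 600 + 550 + 550 + 400 + 400 + 300 + 250 + 250 + 200 + 150 = 4950 MB.
Lower bound: ⌈4950/1500⌉ = 4 discs.
A packing using 4 discs:
  disc 1: 1300 + 200 = 1500
  disc 2: 600 + 550 + 300 = 1450
  disc 3: 550 + 400 + 400 + 150 = 1500
  disc 4: 250 + 250 = 500
This matches the lower bound, so 4 is optimal.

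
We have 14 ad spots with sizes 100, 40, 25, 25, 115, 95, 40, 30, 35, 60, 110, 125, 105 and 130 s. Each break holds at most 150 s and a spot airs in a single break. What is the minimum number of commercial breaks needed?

Total = 130 + 125 + 115 + 110 + 105 + 100 + 95 + 60 + 40 + 40 + 35 + 30 + 25 + 25 = 1035 s.
Lower bound: ⌈1035/150⌉ = 7 commercial breaks.
A packing using 8 commercial breaks:
  break 1: 130 = 130
  break 2: 125 + 25 = 150
  break 3: 115 + 35 = 150
  break 4: 110 + 40 = 150
  break 5: 105 + 40 = 145
  break 6: 100 + 30 = 130
  break 7: 95 + 25 = 120
  break 8: 60 = 60
No arrangement into 7 commercial breaks stays within capacity, so 8 is optimal.

8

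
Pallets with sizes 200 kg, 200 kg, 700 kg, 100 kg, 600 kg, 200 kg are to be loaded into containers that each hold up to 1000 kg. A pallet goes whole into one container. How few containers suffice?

Total = 700 + 600 + 200 + 200 + 200 + 100 = 2000 kg.
Lower bound: ⌈2000/1000⌉ = 2 containers.
A packing using 2 containers:
  container 1: 700 + 200 + 100 = 1000
  container 2: 600 + 200 + 200 = 1000
This matches the lower bound, so 2 is optimal.

2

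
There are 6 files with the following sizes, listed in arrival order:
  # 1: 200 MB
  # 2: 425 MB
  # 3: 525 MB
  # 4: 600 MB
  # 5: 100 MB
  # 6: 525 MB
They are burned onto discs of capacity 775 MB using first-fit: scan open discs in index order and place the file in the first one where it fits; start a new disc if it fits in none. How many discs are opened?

4

  200 → disc 1 (new)  [load 200/775]
  425 → disc 1  [load 625/775]
  525 → disc 2 (new)  [load 525/775]
  600 → disc 3 (new)  [load 600/775]
  100 → disc 1  [load 725/775]
  525 → disc 4 (new)  [load 525/775]
4 discs opened.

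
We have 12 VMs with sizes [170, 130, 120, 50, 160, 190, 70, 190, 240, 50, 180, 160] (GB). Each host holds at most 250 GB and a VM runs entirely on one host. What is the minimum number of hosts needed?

Total = 240 + 190 + 190 + 180 + 170 + 160 + 160 + 130 + 120 + 70 + 50 + 50 = 1710 GB.
Lower bound: ⌈1710/250⌉ = 7 hosts.
Also, 8 VMs each exceed 125 GB, and no two of those can share a host, so at least 8 hosts are needed.
A packing using 8 hosts:
  host 1: 240 = 240
  host 2: 190 + 50 = 240
  host 3: 190 + 50 = 240
  host 4: 180 + 70 = 250
  host 5: 170 = 170
  host 6: 160 = 160
  host 7: 160 = 160
  host 8: 130 + 120 = 250
This matches the lower bound, so 8 is optimal.

8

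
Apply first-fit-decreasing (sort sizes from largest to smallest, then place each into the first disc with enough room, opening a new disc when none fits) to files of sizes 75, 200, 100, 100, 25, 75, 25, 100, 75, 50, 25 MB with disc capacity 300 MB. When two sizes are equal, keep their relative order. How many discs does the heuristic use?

3

Sorted descending: 200, 100, 100, 100, 75, 75, 75, 50, 25, 25, 25.
  200 → disc 1 (new)  [load 200/300]
  100 → disc 1  [load 300/300]
  100 → disc 2 (new)  [load 100/300]
  100 → disc 2  [load 200/300]
  75 → disc 2  [load 275/300]
  75 → disc 3 (new)  [load 75/300]
  75 → disc 3  [load 150/300]
  50 → disc 3  [load 200/300]
  25 → disc 2  [load 300/300]
  25 → disc 3  [load 225/300]
  25 → disc 3  [load 250/300]
3 discs opened.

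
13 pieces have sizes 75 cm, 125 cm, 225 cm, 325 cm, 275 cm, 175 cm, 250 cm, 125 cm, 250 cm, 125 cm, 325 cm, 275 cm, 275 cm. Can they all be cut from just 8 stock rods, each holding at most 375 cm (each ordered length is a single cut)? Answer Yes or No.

Total = 2825 cm; ⌈2825/375⌉ = 8.
The bound of 8 does not rule out 8, but exhaustive search shows no assignment into 8 stock rods of capacity 375 cm exists — the minimum is 9.

No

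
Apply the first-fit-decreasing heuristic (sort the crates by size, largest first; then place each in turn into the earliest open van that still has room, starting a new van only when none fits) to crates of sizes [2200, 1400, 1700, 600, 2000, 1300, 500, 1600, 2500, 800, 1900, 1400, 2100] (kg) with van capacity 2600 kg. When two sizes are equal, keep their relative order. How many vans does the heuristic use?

Sorted descending: 2500, 2200, 2100, 2000, 1900, 1700, 1600, 1400, 1400, 1300, 800, 600, 500.
  2500 → van 1 (new)  [load 2500/2600]
  2200 → van 2 (new)  [load 2200/2600]
  2100 → van 3 (new)  [load 2100/2600]
  2000 → van 4 (new)  [load 2000/2600]
  1900 → van 5 (new)  [load 1900/2600]
  1700 → van 6 (new)  [load 1700/2600]
  1600 → van 7 (new)  [load 1600/2600]
  1400 → van 8 (new)  [load 1400/2600]
  1400 → van 9 (new)  [load 1400/2600]
  1300 → van 10 (new)  [load 1300/2600]
  800 → van 6  [load 2500/2600]
  600 → van 4  [load 2600/2600]
  500 → van 3  [load 2600/2600]
10 vans opened.

10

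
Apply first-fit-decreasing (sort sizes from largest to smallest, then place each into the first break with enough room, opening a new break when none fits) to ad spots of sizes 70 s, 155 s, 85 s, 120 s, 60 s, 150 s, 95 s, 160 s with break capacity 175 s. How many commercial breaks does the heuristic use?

6

Sorted descending: 160, 155, 150, 120, 95, 85, 70, 60.
  160 → break 1 (new)  [load 160/175]
  155 → break 2 (new)  [load 155/175]
  150 → break 3 (new)  [load 150/175]
  120 → break 4 (new)  [load 120/175]
  95 → break 5 (new)  [load 95/175]
  85 → break 6 (new)  [load 85/175]
  70 → break 5  [load 165/175]
  60 → break 6  [load 145/175]
6 commercial breaks opened.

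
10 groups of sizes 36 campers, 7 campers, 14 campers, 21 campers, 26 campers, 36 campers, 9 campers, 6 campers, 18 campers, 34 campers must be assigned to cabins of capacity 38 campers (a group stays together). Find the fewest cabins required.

6

Total = 36 + 36 + 34 + 26 + 21 + 18 + 14 + 9 + 7 + 6 = 207 campers.
Lower bound: ⌈207/38⌉ = 6 cabins.
A packing using 6 cabins:
  cabin 1: 36 = 36
  cabin 2: 36 = 36
  cabin 3: 34 = 34
  cabin 4: 26 + 9 = 35
  cabin 5: 21 + 14 = 35
  cabin 6: 18 + 7 + 6 = 31
This matches the lower bound, so 6 is optimal.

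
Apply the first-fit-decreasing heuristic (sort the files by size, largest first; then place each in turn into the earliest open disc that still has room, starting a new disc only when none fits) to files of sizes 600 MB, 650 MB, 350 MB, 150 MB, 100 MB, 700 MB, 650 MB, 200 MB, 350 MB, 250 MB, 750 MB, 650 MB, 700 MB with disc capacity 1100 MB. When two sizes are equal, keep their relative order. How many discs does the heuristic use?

7

Sorted descending: 750, 700, 700, 650, 650, 650, 600, 350, 350, 250, 200, 150, 100.
  750 → disc 1 (new)  [load 750/1100]
  700 → disc 2 (new)  [load 700/1100]
  700 → disc 3 (new)  [load 700/1100]
  650 → disc 4 (new)  [load 650/1100]
  650 → disc 5 (new)  [load 650/1100]
  650 → disc 6 (new)  [load 650/1100]
  600 → disc 7 (new)  [load 600/1100]
  350 → disc 1  [load 1100/1100]
  350 → disc 2  [load 1050/1100]
  250 → disc 3  [load 950/1100]
  200 → disc 4  [load 850/1100]
  150 → disc 3  [load 1100/1100]
  100 → disc 4  [load 950/1100]
7 discs opened.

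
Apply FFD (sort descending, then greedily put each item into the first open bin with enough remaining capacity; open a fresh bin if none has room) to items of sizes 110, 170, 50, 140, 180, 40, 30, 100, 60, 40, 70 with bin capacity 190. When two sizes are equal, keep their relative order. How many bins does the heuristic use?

Sorted descending: 180, 170, 140, 110, 100, 70, 60, 50, 40, 40, 30.
  180 → bin 1 (new)  [load 180/190]
  170 → bin 2 (new)  [load 170/190]
  140 → bin 3 (new)  [load 140/190]
  110 → bin 4 (new)  [load 110/190]
  100 → bin 5 (new)  [load 100/190]
  70 → bin 4  [load 180/190]
  60 → bin 5  [load 160/190]
  50 → bin 3  [load 190/190]
  40 → bin 6 (new)  [load 40/190]
  40 → bin 6  [load 80/190]
  30 → bin 5  [load 190/190]
6 bins opened.

6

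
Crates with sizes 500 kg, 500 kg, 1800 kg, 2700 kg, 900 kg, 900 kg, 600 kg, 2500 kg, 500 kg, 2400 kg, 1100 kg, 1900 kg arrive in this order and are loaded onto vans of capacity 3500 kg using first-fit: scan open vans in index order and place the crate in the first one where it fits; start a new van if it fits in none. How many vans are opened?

  500 → van 1 (new)  [load 500/3500]
  500 → van 1  [load 1000/3500]
  1800 → van 1  [load 2800/3500]
  2700 → van 2 (new)  [load 2700/3500]
  900 → van 3 (new)  [load 900/3500]
  900 → van 3  [load 1800/3500]
  600 → van 1  [load 3400/3500]
  2500 → van 4 (new)  [load 2500/3500]
  500 → van 2  [load 3200/3500]
  2400 → van 5 (new)  [load 2400/3500]
  1100 → van 3  [load 2900/3500]
  1900 → van 6 (new)  [load 1900/3500]
6 vans opened.

6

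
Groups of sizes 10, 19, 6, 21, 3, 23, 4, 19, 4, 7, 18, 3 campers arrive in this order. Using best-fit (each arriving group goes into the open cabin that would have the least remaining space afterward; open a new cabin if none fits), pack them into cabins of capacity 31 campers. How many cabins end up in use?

5

  10 → cabin 1 (new)  [load 10/31]
  19 → cabin 1  [load 29/31]
  6 → cabin 2 (new)  [load 6/31]
  21 → cabin 2  [load 27/31]
  3 → cabin 2  [load 30/31]
  23 → cabin 3 (new)  [load 23/31]
  4 → cabin 3  [load 27/31]
  19 → cabin 4 (new)  [load 19/31]
  4 → cabin 3  [load 31/31]
  7 → cabin 4  [load 26/31]
  18 → cabin 5 (new)  [load 18/31]
  3 → cabin 4  [load 29/31]
5 cabins opened.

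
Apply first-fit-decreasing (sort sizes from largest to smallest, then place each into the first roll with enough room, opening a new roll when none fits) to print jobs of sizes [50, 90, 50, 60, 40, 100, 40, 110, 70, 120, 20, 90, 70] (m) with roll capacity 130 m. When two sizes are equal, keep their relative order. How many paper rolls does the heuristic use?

Sorted descending: 120, 110, 100, 90, 90, 70, 70, 60, 50, 50, 40, 40, 20.
  120 → roll 1 (new)  [load 120/130]
  110 → roll 2 (new)  [load 110/130]
  100 → roll 3 (new)  [load 100/130]
  90 → roll 4 (new)  [load 90/130]
  90 → roll 5 (new)  [load 90/130]
  70 → roll 6 (new)  [load 70/130]
  70 → roll 7 (new)  [load 70/130]
  60 → roll 6  [load 130/130]
  50 → roll 7  [load 120/130]
  50 → roll 8 (new)  [load 50/130]
  40 → roll 4  [load 130/130]
  40 → roll 5  [load 130/130]
  20 → roll 2  [load 130/130]
8 paper rolls opened.

8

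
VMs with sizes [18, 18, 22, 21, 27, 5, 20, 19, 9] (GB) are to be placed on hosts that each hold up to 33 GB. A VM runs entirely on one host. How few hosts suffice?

Total = 27 + 22 + 21 + 20 + 19 + 18 + 18 + 9 + 5 = 159 GB.
Lower bound: ⌈159/33⌉ = 5 hosts.
Also, 7 VMs each exceed 33/2 GB, and no two of those can share a host, so at least 7 hosts are needed.
A packing using 7 hosts:
  host 1: 27 + 5 = 32
  host 2: 22 + 9 = 31
  host 3: 21 = 21
  host 4: 20 = 20
  host 5: 19 = 19
  host 6: 18 = 18
  host 7: 18 = 18
This matches the lower bound, so 7 is optimal.

7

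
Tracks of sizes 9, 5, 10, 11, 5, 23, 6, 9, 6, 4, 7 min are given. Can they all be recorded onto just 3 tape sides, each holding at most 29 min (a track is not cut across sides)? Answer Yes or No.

Total = 95 min; ⌈95/29⌉ = 4.
At least 4 tape sides are required, but only 3 are allowed.

No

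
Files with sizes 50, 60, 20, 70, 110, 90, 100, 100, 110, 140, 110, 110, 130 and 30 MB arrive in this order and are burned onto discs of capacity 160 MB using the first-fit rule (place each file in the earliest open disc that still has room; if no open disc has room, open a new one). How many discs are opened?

10

  50 → disc 1 (new)  [load 50/160]
  60 → disc 1  [load 110/160]
  20 → disc 1  [load 130/160]
  70 → disc 2 (new)  [load 70/160]
  110 → disc 3 (new)  [load 110/160]
  90 → disc 2  [load 160/160]
  100 → disc 4 (new)  [load 100/160]
  100 → disc 5 (new)  [load 100/160]
  110 → disc 6 (new)  [load 110/160]
  140 → disc 7 (new)  [load 140/160]
  110 → disc 8 (new)  [load 110/160]
  110 → disc 9 (new)  [load 110/160]
  130 → disc 10 (new)  [load 130/160]
  30 → disc 1  [load 160/160]
10 discs opened.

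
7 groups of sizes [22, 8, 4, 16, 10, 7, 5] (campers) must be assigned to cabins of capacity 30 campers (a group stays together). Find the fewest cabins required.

3

Total = 22 + 16 + 10 + 8 + 7 + 5 + 4 = 72 campers.
Lower bound: ⌈72/30⌉ = 3 cabins.
A packing using 3 cabins:
  cabin 1: 22 + 8 = 30
  cabin 2: 16 + 10 + 4 = 30
  cabin 3: 7 + 5 = 12
This matches the lower bound, so 3 is optimal.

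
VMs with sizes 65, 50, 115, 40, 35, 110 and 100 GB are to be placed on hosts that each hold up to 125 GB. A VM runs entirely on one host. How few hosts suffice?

5

Total = 115 + 110 + 100 + 65 + 50 + 40 + 35 = 515 GB.
Lower bound: ⌈515/125⌉ = 5 hosts.
A packing using 5 hosts:
  host 1: 115 = 115
  host 2: 110 = 110
  host 3: 100 = 100
  host 4: 65 + 50 = 115
  host 5: 40 + 35 = 75
This matches the lower bound, so 5 is optimal.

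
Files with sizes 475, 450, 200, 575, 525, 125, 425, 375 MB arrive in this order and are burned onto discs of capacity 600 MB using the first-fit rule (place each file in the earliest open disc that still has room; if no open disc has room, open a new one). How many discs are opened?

6

  475 → disc 1 (new)  [load 475/600]
  450 → disc 2 (new)  [load 450/600]
  200 → disc 3 (new)  [load 200/600]
  575 → disc 4 (new)  [load 575/600]
  525 → disc 5 (new)  [load 525/600]
  125 → disc 1  [load 600/600]
  425 → disc 6 (new)  [load 425/600]
  375 → disc 3  [load 575/600]
6 discs opened.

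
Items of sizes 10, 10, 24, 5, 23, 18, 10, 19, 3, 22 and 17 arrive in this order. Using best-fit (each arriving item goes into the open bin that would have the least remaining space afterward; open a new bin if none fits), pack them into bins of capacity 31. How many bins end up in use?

7

  10 → bin 1 (new)  [load 10/31]
  10 → bin 1  [load 20/31]
  24 → bin 2 (new)  [load 24/31]
  5 → bin 2  [load 29/31]
  23 → bin 3 (new)  [load 23/31]
  18 → bin 4 (new)  [load 18/31]
  10 → bin 1  [load 30/31]
  19 → bin 5 (new)  [load 19/31]
  3 → bin 3  [load 26/31]
  22 → bin 6 (new)  [load 22/31]
  17 → bin 7 (new)  [load 17/31]
7 bins opened.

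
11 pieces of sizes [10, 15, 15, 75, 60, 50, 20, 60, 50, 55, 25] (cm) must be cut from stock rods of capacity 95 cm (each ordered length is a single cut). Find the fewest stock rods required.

Total = 75 + 60 + 60 + 55 + 50 + 50 + 25 + 20 + 15 + 15 + 10 = 435 cm.
Lower bound: ⌈435/95⌉ = 5 stock rods.
Also, 6 pieces each exceed 95/2 cm, and no two of those can share a stock rod, so at least 6 stock rods are needed.
A packing using 6 stock rods:
  stock rod 1: 75 + 20 = 95
  stock rod 2: 60 + 25 + 10 = 95
  stock rod 3: 60 + 15 + 15 = 90
  stock rod 4: 55 = 55
  stock rod 5: 50 = 50
  stock rod 6: 50 = 50
This matches the lower bound, so 6 is optimal.

6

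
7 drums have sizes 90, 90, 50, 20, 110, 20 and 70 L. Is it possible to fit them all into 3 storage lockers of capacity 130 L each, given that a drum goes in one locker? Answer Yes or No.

Total = 450 L; ⌈450/130⌉ = 4.
At least 4 storage lockers are required, but only 3 are allowed.

No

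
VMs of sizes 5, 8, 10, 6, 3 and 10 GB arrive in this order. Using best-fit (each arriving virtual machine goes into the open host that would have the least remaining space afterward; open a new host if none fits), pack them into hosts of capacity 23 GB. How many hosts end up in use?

2

  5 → host 1 (new)  [load 5/23]
  8 → host 1  [load 13/23]
  10 → host 1  [load 23/23]
  6 → host 2 (new)  [load 6/23]
  3 → host 2  [load 9/23]
  10 → host 2  [load 19/23]
2 hosts opened.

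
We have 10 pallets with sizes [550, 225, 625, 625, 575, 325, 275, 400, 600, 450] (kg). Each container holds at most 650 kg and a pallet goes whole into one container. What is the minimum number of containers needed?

Total = 625 + 625 + 600 + 575 + 550 + 450 + 400 + 325 + 275 + 225 = 4650 kg.
Lower bound: ⌈4650/650⌉ = 8 containers.
A packing using 8 containers:
  container 1: 625 = 625
  container 2: 625 = 625
  container 3: 600 = 600
  container 4: 575 = 575
  container 5: 550 = 550
  container 6: 450 = 450
  container 7: 400 + 225 = 625
  container 8: 325 + 275 = 600
This matches the lower bound, so 8 is optimal.

8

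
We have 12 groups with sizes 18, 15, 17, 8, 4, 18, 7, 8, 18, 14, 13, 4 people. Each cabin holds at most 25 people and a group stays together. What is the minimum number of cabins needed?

7

Total = 18 + 18 + 18 + 17 + 15 + 14 + 13 + 8 + 8 + 7 + 4 + 4 = 144 people.
Lower bound: ⌈144/25⌉ = 6 cabins.
Also, 7 groups each exceed 25/2 people, and no two of those can share a cabin, so at least 7 cabins are needed.
A packing using 7 cabins:
  cabin 1: 18 + 7 = 25
  cabin 2: 18 + 4 = 22
  cabin 3: 18 + 4 = 22
  cabin 4: 17 + 8 = 25
  cabin 5: 15 + 8 = 23
  cabin 6: 14 = 14
  cabin 7: 13 = 13
This matches the lower bound, so 7 is optimal.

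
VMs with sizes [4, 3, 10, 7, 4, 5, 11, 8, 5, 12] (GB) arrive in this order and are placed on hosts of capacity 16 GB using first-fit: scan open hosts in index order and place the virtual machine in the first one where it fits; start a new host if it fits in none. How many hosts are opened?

  4 → host 1 (new)  [load 4/16]
  3 → host 1  [load 7/16]
  10 → host 2 (new)  [load 10/16]
  7 → host 1  [load 14/16]
  4 → host 2  [load 14/16]
  5 → host 3 (new)  [load 5/16]
  11 → host 3  [load 16/16]
  8 → host 4 (new)  [load 8/16]
  5 → host 4  [load 13/16]
  12 → host 5 (new)  [load 12/16]
5 hosts opened.

5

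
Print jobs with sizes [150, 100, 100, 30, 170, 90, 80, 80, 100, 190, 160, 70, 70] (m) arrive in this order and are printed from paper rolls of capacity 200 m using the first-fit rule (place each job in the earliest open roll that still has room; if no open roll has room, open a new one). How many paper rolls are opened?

8

  150 → roll 1 (new)  [load 150/200]
  100 → roll 2 (new)  [load 100/200]
  100 → roll 2  [load 200/200]
  30 → roll 1  [load 180/200]
  170 → roll 3 (new)  [load 170/200]
  90 → roll 4 (new)  [load 90/200]
  80 → roll 4  [load 170/200]
  80 → roll 5 (new)  [load 80/200]
  100 → roll 5  [load 180/200]
  190 → roll 6 (new)  [load 190/200]
  160 → roll 7 (new)  [load 160/200]
  70 → roll 8 (new)  [load 70/200]
  70 → roll 8  [load 140/200]
8 paper rolls opened.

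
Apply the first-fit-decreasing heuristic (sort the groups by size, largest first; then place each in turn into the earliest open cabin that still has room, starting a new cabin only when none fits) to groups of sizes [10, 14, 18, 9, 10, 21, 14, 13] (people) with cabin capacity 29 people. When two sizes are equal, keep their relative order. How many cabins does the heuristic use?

5

Sorted descending: 21, 18, 14, 14, 13, 10, 10, 9.
  21 → cabin 1 (new)  [load 21/29]
  18 → cabin 2 (new)  [load 18/29]
  14 → cabin 3 (new)  [load 14/29]
  14 → cabin 3  [load 28/29]
  13 → cabin 4 (new)  [load 13/29]
  10 → cabin 2  [load 28/29]
  10 → cabin 4  [load 23/29]
  9 → cabin 5 (new)  [load 9/29]
5 cabins opened.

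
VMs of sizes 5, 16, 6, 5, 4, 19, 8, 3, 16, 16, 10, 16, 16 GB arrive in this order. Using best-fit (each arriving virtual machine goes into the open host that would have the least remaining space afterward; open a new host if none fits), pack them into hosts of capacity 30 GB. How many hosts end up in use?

6

  5 → host 1 (new)  [load 5/30]
  16 → host 1  [load 21/30]
  6 → host 1  [load 27/30]
  5 → host 2 (new)  [load 5/30]
  4 → host 2  [load 9/30]
  19 → host 2  [load 28/30]
  8 → host 3 (new)  [load 8/30]
  3 → host 1  [load 30/30]
  16 → host 3  [load 24/30]
  16 → host 4 (new)  [load 16/30]
  10 → host 4  [load 26/30]
  16 → host 5 (new)  [load 16/30]
  16 → host 6 (new)  [load 16/30]
6 hosts opened.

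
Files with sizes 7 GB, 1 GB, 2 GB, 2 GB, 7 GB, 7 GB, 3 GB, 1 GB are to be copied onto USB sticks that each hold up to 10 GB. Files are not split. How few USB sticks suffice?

3

Total = 7 + 7 + 7 + 3 + 2 + 2 + 1 + 1 = 30 GB.
Lower bound: ⌈30/10⌉ = 3 USB sticks.
A packing using 3 USB sticks:
  USB stick 1: 7 + 3 = 10
  USB stick 2: 7 + 2 + 1 = 10
  USB stick 3: 7 + 2 + 1 = 10
This matches the lower bound, so 3 is optimal.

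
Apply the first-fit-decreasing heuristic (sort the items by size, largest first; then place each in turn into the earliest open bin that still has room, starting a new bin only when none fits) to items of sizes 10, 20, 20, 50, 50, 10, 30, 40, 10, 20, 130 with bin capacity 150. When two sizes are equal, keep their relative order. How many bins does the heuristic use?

3

Sorted descending: 130, 50, 50, 40, 30, 20, 20, 20, 10, 10, 10.
  130 → bin 1 (new)  [load 130/150]
  50 → bin 2 (new)  [load 50/150]
  50 → bin 2  [load 100/150]
  40 → bin 2  [load 140/150]
  30 → bin 3 (new)  [load 30/150]
  20 → bin 1  [load 150/150]
  20 → bin 3  [load 50/150]
  20 → bin 3  [load 70/150]
  10 → bin 2  [load 150/150]
  10 → bin 3  [load 80/150]
  10 → bin 3  [load 90/150]
3 bins opened.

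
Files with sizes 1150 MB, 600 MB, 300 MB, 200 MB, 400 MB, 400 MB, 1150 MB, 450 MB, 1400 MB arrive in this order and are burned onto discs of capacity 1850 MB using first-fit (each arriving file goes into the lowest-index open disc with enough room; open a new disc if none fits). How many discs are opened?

4

  1150 → disc 1 (new)  [load 1150/1850]
  600 → disc 1  [load 1750/1850]
  300 → disc 2 (new)  [load 300/1850]
  200 → disc 2  [load 500/1850]
  400 → disc 2  [load 900/1850]
  400 → disc 2  [load 1300/1850]
  1150 → disc 3 (new)  [load 1150/1850]
  450 → disc 2  [load 1750/1850]
  1400 → disc 4 (new)  [load 1400/1850]
4 discs opened.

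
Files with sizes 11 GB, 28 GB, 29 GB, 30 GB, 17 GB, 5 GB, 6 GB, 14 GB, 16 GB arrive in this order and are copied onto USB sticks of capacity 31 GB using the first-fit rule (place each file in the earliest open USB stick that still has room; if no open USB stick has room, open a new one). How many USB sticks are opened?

  11 → USB stick 1 (new)  [load 11/31]
  28 → USB stick 2 (new)  [load 28/31]
  29 → USB stick 3 (new)  [load 29/31]
  30 → USB stick 4 (new)  [load 30/31]
  17 → USB stick 1  [load 28/31]
  5 → USB stick 5 (new)  [load 5/31]
  6 → USB stick 5  [load 11/31]
  14 → USB stick 5  [load 25/31]
  16 → USB stick 6 (new)  [load 16/31]
6 USB sticks opened.

6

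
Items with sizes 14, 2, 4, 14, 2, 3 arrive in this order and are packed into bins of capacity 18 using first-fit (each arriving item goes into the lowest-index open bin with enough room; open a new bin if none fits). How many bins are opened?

  14 → bin 1 (new)  [load 14/18]
  2 → bin 1  [load 16/18]
  4 → bin 2 (new)  [load 4/18]
  14 → bin 2  [load 18/18]
  2 → bin 1  [load 18/18]
  3 → bin 3 (new)  [load 3/18]
3 bins opened.

3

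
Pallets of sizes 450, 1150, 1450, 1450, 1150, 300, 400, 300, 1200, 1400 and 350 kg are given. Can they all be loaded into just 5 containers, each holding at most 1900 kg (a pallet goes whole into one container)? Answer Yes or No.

No

Total = 9600 kg; ⌈9600/1900⌉ = 6.
At least 6 containers are required, but only 5 are allowed.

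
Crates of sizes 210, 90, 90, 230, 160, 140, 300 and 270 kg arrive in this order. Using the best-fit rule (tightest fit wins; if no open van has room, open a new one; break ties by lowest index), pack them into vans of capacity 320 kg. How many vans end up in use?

  210 → van 1 (new)  [load 210/320]
  90 → van 1  [load 300/320]
  90 → van 2 (new)  [load 90/320]
  230 → van 2  [load 320/320]
  160 → van 3 (new)  [load 160/320]
  140 → van 3  [load 300/320]
  300 → van 4 (new)  [load 300/320]
  270 → van 5 (new)  [load 270/320]
5 vans opened.

5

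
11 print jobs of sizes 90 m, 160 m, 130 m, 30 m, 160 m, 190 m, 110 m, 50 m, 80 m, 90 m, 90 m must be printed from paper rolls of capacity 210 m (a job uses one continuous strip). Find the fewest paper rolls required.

Total = 190 + 160 + 160 + 130 + 110 + 90 + 90 + 90 + 80 + 50 + 30 = 1180 m.
Lower bound: ⌈1180/210⌉ = 6 paper rolls.
A packing using 6 paper rolls:
  roll 1: 190 = 190
  roll 2: 160 + 50 = 210
  roll 3: 160 + 30 = 190
  roll 4: 130 + 80 = 210
  roll 5: 110 + 90 = 200
  roll 6: 90 + 90 = 180
This matches the lower bound, so 6 is optimal.

6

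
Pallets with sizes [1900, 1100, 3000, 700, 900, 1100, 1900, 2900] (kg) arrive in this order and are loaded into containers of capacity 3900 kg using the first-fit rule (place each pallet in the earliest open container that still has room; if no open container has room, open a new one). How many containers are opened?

4

  1900 → container 1 (new)  [load 1900/3900]
  1100 → container 1  [load 3000/3900]
  3000 → container 2 (new)  [load 3000/3900]
  700 → container 1  [load 3700/3900]
  900 → container 2  [load 3900/3900]
  1100 → container 3 (new)  [load 1100/3900]
  1900 → container 3  [load 3000/3900]
  2900 → container 4 (new)  [load 2900/3900]
4 containers opened.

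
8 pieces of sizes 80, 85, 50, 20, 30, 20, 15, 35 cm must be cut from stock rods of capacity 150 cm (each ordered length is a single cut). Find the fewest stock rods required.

Total = 85 + 80 + 50 + 35 + 30 + 20 + 20 + 15 = 335 cm.
Lower bound: ⌈335/150⌉ = 3 stock rods.
A packing using 3 stock rods:
  stock rod 1: 85 + 50 + 15 = 150
  stock rod 2: 80 + 35 + 30 = 145
  stock rod 3: 20 + 20 = 40
This matches the lower bound, so 3 is optimal.

3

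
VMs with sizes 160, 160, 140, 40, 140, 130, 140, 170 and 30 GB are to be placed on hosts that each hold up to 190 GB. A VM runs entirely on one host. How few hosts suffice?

Total = 170 + 160 + 160 + 140 + 140 + 140 + 130 + 40 + 30 = 1110 GB.
Lower bound: ⌈1110/190⌉ = 6 hosts.
Also, 7 VMs each exceed 95 GB, and no two of those can share a host, so at least 7 hosts are needed.
A packing using 7 hosts:
  host 1: 170 = 170
  host 2: 160 + 30 = 190
  host 3: 160 = 160
  host 4: 140 + 40 = 180
  host 5: 140 = 140
  host 6: 140 = 140
  host 7: 130 = 130
This matches the lower bound, so 7 is optimal.

7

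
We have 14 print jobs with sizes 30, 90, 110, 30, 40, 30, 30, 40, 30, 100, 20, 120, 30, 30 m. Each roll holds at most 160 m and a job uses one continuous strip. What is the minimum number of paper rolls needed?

Total = 120 + 110 + 100 + 90 + 40 + 40 + 30 + 30 + 30 + 30 + 30 + 30 + 30 + 20 = 730 m.
Lower bound: ⌈730/160⌉ = 5 paper rolls.
A packing using 5 paper rolls:
  roll 1: 120 + 40 = 160
  roll 2: 110 + 40 = 150
  roll 3: 100 + 30 + 30 = 160
  roll 4: 90 + 30 + 30 = 150
  roll 5: 30 + 30 + 30 + 20 = 110
This matches the lower bound, so 5 is optimal.

5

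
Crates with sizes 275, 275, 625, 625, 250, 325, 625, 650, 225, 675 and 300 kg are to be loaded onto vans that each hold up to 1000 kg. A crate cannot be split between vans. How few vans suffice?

6

Total = 675 + 650 + 625 + 625 + 625 + 325 + 300 + 275 + 275 + 250 + 225 = 4850 kg.
Lower bound: ⌈4850/1000⌉ = 5 vans.
A packing using 6 vans:
  van 1: 675 + 325 = 1000
  van 2: 650 + 300 = 950
  van 3: 625 + 275 = 900
  van 4: 625 + 275 = 900
  van 5: 625 + 250 = 875
  van 6: 225 = 225
No arrangement into 5 vans stays within capacity, so 6 is optimal.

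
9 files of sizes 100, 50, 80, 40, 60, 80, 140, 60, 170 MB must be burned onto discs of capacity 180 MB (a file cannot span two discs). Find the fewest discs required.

5

Total = 170 + 140 + 100 + 80 + 80 + 60 + 60 + 50 + 40 = 780 MB.
Lower bound: ⌈780/180⌉ = 5 discs.
A packing using 5 discs:
  disc 1: 170 = 170
  disc 2: 140 + 40 = 180
  disc 3: 100 + 80 = 180
  disc 4: 80 + 60 = 140
  disc 5: 60 + 50 = 110
This matches the lower bound, so 5 is optimal.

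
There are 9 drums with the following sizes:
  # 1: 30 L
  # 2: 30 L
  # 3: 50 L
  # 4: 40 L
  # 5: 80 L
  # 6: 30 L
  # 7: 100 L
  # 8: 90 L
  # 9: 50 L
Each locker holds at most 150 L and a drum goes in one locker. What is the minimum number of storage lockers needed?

4

Total = 100 + 90 + 80 + 50 + 50 + 40 + 30 + 30 + 30 = 500 L.
Lower bound: ⌈500/150⌉ = 4 storage lockers.
A packing using 4 storage lockers:
  locker 1: 100 + 50 = 150
  locker 2: 90 + 50 = 140
  locker 3: 80 + 40 + 30 = 150
  locker 4: 30 + 30 = 60
This matches the lower bound, so 4 is optimal.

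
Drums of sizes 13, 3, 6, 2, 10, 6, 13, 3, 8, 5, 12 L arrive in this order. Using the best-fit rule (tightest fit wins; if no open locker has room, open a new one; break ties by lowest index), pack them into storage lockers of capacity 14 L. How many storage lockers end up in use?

  13 → locker 1 (new)  [load 13/14]
  3 → locker 2 (new)  [load 3/14]
  6 → locker 2  [load 9/14]
  2 → locker 2  [load 11/14]
  10 → locker 3 (new)  [load 10/14]
  6 → locker 4 (new)  [load 6/14]
  13 → locker 5 (new)  [load 13/14]
  3 → locker 2  [load 14/14]
  8 → locker 4  [load 14/14]
  5 → locker 6 (new)  [load 5/14]
  12 → locker 7 (new)  [load 12/14]
7 storage lockers opened.

7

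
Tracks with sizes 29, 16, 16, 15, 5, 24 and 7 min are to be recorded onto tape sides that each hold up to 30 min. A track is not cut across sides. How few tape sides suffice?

Total = 29 + 24 + 16 + 16 + 15 + 7 + 5 = 112 min.
Lower bound: ⌈112/30⌉ = 4 tape sides.
A packing using 5 tape sides:
  side 1: 29 = 29
  side 2: 24 + 5 = 29
  side 3: 16 + 7 = 23
  side 4: 16 = 16
  side 5: 15 = 15
No arrangement into 4 tape sides stays within capacity, so 5 is optimal.

5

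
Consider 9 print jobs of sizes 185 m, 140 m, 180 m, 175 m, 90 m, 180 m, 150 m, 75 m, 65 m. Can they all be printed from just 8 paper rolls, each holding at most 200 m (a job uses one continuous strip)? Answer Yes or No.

Yes

A valid assignment using 8 paper rolls:
  roll 1: 185 = 185
  roll 2: 180 = 180
  roll 3: 180 = 180
  roll 4: 175 = 175
  roll 5: 150 = 150
  roll 6: 140 = 140
  roll 7: 90 + 75 = 165
  roll 8: 65 = 65
Every load is within 200 m, so 8 paper rolls suffice.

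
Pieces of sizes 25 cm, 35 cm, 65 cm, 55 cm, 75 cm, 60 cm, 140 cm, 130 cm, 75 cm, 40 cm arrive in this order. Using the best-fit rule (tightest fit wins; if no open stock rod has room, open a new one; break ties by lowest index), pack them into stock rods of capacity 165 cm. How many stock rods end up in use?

5

  25 → stock rod 1 (new)  [load 25/165]
  35 → stock rod 1  [load 60/165]
  65 → stock rod 1  [load 125/165]
  55 → stock rod 2 (new)  [load 55/165]
  75 → stock rod 2  [load 130/165]
  60 → stock rod 3 (new)  [load 60/165]
  140 → stock rod 4 (new)  [load 140/165]
  130 → stock rod 5 (new)  [load 130/165]
  75 → stock rod 3  [load 135/165]
  40 → stock rod 1  [load 165/165]
5 stock rods opened.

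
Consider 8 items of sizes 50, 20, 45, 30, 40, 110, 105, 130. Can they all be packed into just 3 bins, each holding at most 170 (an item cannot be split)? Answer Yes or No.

No

Total = 530; ⌈530/170⌉ = 4.
At least 4 bins are required, but only 3 are allowed.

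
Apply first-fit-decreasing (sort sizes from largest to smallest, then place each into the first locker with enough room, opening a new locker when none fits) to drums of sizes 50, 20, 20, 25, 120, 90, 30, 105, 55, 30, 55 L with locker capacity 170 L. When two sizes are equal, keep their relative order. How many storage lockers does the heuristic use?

Sorted descending: 120, 105, 90, 55, 55, 50, 30, 30, 25, 20, 20.
  120 → locker 1 (new)  [load 120/170]
  105 → locker 2 (new)  [load 105/170]
  90 → locker 3 (new)  [load 90/170]
  55 → locker 2  [load 160/170]
  55 → locker 3  [load 145/170]
  50 → locker 1  [load 170/170]
  30 → locker 4 (new)  [load 30/170]
  30 → locker 4  [load 60/170]
  25 → locker 3  [load 170/170]
  20 → locker 4  [load 80/170]
  20 → locker 4  [load 100/170]
4 storage lockers opened.

4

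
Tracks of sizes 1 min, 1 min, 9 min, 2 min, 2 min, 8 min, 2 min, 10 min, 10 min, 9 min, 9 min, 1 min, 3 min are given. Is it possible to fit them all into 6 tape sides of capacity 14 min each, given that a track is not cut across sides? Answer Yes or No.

Yes

A valid assignment using 6 tape sides:
  side 1: 10 + 3 + 1 = 14
  side 2: 10 + 2 + 2 = 14
  side 3: 9 + 2 + 1 + 1 = 13
  side 4: 9 = 9
  side 5: 9 = 9
  side 6: 8 = 8
Every load is within 14 min, so 6 tape sides suffice.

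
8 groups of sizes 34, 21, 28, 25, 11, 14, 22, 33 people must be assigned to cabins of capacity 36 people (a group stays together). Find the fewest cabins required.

Total = 34 + 33 + 28 + 25 + 22 + 21 + 14 + 11 = 188 people.
Lower bound: ⌈188/36⌉ = 6 cabins.
A packing using 6 cabins:
  cabin 1: 34 = 34
  cabin 2: 33 = 33
  cabin 3: 28 = 28
  cabin 4: 25 + 11 = 36
  cabin 5: 22 + 14 = 36
  cabin 6: 21 = 21
This matches the lower bound, so 6 is optimal.

6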